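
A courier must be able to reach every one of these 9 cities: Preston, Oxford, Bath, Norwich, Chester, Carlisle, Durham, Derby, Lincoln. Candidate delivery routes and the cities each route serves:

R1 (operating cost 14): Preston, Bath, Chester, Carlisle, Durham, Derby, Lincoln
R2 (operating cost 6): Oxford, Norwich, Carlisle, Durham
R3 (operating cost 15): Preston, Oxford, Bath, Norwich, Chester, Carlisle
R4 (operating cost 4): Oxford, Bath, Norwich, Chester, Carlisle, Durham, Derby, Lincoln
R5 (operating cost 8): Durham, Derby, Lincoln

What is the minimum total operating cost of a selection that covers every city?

R1, R4 cover every city at operating cost 14 + 4 = 18.
Any cover uses at least 2 routes; among all covering selections none totals below 18.

18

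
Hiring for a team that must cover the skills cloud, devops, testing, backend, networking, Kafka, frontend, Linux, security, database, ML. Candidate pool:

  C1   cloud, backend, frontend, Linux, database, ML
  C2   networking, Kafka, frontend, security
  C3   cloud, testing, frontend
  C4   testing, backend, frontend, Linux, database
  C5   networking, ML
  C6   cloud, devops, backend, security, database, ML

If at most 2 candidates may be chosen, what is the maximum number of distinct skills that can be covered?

9

Choosing C1, C2 covers {cloud, backend, networking, Kafka, frontend, Linux, security, database, ML} — 9 skills.
No choice of 2 candidates does better; here devops, testing are left uncovered.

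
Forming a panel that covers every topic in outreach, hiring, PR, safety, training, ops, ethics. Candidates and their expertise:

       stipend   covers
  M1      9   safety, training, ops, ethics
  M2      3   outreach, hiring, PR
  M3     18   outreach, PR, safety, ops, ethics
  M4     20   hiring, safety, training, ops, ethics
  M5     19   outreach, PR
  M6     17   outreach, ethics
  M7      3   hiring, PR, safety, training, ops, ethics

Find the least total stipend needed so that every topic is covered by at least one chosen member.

6

M2, M7 cover every topic at stipend 3 + 3 = 6.
Any cover uses at least 2 members; among all covering selections none totals below 6.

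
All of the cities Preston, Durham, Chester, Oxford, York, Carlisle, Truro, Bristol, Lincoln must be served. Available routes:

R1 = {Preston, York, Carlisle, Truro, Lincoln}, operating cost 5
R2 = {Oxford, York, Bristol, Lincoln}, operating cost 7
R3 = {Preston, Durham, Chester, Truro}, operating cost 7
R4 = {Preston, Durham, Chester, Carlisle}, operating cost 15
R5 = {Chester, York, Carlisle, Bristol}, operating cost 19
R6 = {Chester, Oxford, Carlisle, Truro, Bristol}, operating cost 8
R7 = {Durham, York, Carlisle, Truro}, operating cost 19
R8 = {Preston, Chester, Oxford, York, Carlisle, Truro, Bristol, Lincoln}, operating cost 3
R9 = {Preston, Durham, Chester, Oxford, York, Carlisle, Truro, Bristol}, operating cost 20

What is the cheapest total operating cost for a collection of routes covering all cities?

10

R3, R8 cover every city at operating cost 7 + 3 = 10.
Any cover uses at least 2 routes; among all covering selections none totals below 10.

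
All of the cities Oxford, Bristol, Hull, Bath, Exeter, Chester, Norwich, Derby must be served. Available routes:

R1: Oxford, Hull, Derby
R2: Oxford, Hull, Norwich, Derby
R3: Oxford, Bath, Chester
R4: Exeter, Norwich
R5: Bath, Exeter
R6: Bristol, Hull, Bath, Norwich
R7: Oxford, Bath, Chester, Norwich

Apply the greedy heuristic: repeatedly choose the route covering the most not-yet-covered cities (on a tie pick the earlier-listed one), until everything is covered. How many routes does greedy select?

Pick 1: R2 covers 4 new cities (Oxford, Hull, Norwich, Derby).
Pick 2: R3 covers 2 new cities (Bath, Chester).
Pick 3: R4 covers 1 new cities (Exeter).
Pick 4: R6 covers 1 new cities (Bristol).
Greedy uses 4 routes.

4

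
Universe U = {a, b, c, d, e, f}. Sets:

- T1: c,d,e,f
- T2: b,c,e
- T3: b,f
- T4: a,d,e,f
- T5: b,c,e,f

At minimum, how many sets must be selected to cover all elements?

2

T2, T4 together cover {a, b, c, d, e, f} — every element.
No single set contains all 6 elements, so 2 is optimal.
Greedy (largest uncovered first) would take T1, T2, T4 — 3 sets — but 2 suffice.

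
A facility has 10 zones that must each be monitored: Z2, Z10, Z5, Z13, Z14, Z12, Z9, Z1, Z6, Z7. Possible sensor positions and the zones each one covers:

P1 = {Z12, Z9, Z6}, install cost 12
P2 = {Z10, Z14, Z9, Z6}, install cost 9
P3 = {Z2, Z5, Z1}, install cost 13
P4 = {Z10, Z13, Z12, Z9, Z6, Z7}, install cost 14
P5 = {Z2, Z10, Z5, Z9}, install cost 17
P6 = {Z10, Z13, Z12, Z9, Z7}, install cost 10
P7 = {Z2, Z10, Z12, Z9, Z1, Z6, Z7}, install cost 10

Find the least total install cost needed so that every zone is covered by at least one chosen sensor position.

32

P2, P3, P6 cover every zone at install cost 9 + 13 + 10 = 32.
Any cover uses at least 3 sensor positions; among all covering selections none totals below 32.
Greedy by coverage-per-install cost would pick P7, P2, P6, P3 for 42 — worse than the optimum 32.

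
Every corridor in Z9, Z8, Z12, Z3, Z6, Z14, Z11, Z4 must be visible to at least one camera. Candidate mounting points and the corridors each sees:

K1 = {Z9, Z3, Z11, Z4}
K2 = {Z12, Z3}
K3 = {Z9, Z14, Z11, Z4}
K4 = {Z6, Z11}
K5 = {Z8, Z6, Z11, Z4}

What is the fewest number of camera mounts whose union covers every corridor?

K2, K3, K5 together cover {Z9, Z8, Z12, Z3, Z6, Z14, Z11, Z4} — every corridor.
No 2 of the 5 camera mounts cover everything (all 10 pairs fall short), so 3 is minimum.
Greedy (largest uncovered first) would take K1, K5, K2, K3 — 4 camera mounts — but 3 suffice.

3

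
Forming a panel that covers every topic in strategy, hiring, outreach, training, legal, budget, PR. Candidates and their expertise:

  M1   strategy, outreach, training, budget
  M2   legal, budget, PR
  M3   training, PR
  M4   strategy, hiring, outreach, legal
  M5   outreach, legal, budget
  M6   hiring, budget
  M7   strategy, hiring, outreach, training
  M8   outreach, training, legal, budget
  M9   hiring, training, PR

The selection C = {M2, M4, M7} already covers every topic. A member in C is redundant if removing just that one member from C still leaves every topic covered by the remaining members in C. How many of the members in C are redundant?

Drop M2: budget, PR uncovered — not redundant.
Drop M4: the rest still cover every topic — redundant.
Drop M7: training uncovered — not redundant.
1 redundant: M4.

1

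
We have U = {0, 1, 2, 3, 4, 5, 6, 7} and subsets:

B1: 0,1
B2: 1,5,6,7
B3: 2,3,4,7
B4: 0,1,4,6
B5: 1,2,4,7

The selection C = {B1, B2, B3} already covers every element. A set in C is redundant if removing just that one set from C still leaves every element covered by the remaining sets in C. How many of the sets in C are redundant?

0

Drop B1: 0 uncovered — not redundant.
Drop B2: 5, 6 uncovered — not redundant.
Drop B3: 2, 3, 4 uncovered — not redundant.
None of the sets in C is redundant.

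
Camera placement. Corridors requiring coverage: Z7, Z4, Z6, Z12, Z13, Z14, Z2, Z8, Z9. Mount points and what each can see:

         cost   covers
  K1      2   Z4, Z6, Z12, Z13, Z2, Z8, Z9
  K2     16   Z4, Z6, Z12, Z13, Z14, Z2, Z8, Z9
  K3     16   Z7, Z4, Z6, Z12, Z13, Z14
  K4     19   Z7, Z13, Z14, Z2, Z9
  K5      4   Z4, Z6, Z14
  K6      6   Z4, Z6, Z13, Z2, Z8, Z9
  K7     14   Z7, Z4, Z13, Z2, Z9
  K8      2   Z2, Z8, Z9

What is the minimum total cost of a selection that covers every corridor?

18

K1, K3 cover every corridor at cost 2 + 16 = 18.
Any cover uses at least 2 camera mounts; among all covering selections none totals below 18.
Greedy by coverage-per-cost would pick K1, K5, K7 for 20 — worse than the optimum 18.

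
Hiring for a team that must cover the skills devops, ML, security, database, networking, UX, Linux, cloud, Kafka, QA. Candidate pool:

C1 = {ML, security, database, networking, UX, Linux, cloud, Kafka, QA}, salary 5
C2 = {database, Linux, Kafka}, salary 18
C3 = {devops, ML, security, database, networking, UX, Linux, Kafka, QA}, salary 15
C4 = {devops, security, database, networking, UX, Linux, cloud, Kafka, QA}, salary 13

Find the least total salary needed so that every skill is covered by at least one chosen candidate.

C1, C4 cover every skill at salary 5 + 13 = 18.
Any cover uses at least 2 candidates; among all covering selections none totals below 18.

18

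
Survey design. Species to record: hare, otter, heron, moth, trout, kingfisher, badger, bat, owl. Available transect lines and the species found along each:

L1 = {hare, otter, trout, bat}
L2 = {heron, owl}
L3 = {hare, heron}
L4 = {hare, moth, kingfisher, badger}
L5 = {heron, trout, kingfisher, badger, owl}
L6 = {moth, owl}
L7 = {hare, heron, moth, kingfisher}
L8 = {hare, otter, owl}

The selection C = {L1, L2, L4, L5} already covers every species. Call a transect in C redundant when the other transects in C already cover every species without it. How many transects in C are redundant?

Drop L1: otter, bat uncovered — not redundant.
Drop L2: the rest still cover every species — redundant.
Drop L4: moth uncovered — not redundant.
Drop L5: the rest still cover every species — redundant.
2 redundant: L2, L5.

2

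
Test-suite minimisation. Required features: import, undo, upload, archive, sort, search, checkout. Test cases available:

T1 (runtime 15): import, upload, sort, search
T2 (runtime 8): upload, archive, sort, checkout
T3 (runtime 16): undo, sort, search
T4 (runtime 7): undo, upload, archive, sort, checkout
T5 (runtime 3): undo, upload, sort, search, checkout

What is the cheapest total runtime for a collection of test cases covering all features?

T1, T4 cover every feature at runtime 15 + 7 = 22.
Any cover uses at least 2 test cases; among all covering selections none totals below 22.
Greedy by coverage-per-runtime would pick T5, T4, T1 for 25 — worse than the optimum 22.

22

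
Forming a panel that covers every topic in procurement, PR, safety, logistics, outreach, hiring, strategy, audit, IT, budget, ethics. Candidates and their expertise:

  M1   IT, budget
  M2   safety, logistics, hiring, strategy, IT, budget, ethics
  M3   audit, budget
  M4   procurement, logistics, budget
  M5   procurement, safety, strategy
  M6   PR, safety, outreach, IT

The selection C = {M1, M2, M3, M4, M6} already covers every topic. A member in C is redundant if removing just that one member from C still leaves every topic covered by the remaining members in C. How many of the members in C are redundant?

1

Drop M1: the rest still cover every topic — redundant.
Drop M2: hiring, strategy, ethics uncovered — not redundant.
Drop M3: audit uncovered — not redundant.
Drop M4: procurement uncovered — not redundant.
Drop M6: PR, outreach uncovered — not redundant.
1 redundant: M1.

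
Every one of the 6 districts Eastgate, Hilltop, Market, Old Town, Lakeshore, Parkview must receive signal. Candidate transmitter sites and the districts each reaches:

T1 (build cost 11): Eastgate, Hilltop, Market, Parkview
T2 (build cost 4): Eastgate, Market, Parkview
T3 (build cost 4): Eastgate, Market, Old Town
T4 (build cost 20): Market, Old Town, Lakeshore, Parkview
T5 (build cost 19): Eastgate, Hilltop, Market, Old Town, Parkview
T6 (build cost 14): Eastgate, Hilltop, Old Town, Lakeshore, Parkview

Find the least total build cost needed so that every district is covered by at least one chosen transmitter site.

18

T2, T6 cover every district at build cost 4 + 14 = 18.
Any cover uses at least 2 transmitter sites; among all covering selections none totals below 18.
Greedy by coverage-per-build cost would pick T2, T3, T6 for 22 — worse than the optimum 18.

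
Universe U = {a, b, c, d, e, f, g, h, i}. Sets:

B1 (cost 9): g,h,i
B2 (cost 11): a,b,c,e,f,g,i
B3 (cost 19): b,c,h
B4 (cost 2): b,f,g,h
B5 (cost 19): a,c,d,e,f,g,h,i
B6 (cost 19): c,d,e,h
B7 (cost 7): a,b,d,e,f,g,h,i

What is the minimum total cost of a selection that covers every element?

18

B2, B7 cover every element at cost 11 + 7 = 18.
Any cover uses at least 2 sets; among all covering selections none totals below 18.
Greedy by coverage-per-cost would pick B4, B7, B2 for 20 — worse than the optimum 18.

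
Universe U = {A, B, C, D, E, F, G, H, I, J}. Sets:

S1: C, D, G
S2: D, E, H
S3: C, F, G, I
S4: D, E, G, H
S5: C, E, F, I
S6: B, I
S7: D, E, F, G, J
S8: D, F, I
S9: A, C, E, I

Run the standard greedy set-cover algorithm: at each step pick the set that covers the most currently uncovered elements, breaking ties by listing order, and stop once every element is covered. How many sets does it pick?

4

Pick 1: S7 covers 5 new elements (D, E, F, G, J).
Pick 2: S9 covers 3 new elements (A, C, I).
Pick 3: S2 covers 1 new elements (H).
Pick 4: S6 covers 1 new elements (B).
Greedy uses 4 sets.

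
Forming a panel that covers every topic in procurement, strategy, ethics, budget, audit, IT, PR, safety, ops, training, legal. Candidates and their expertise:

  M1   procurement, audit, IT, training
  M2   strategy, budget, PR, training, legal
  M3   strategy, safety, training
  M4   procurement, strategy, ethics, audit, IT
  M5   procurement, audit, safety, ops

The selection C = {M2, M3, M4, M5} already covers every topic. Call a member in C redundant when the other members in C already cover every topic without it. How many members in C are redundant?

Drop M2: budget, PR, legal uncovered — not redundant.
Drop M3: the rest still cover every topic — redundant.
Drop M4: ethics, IT uncovered — not redundant.
Drop M5: ops uncovered — not redundant.
1 redundant: M3.

1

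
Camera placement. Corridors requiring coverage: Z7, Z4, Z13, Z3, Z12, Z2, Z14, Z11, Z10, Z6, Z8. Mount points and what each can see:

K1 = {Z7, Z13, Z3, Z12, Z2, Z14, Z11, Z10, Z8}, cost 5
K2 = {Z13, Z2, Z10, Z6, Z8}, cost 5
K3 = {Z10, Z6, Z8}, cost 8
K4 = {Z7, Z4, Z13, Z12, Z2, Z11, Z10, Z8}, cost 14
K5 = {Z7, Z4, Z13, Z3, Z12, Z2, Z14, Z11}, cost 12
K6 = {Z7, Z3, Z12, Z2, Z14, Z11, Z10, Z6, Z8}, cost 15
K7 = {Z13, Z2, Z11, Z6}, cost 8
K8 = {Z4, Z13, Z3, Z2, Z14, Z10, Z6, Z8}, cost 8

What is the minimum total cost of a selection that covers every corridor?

13

K1, K8 cover every corridor at cost 5 + 8 = 13.
Any cover uses at least 2 camera mounts; among all covering selections none totals below 13.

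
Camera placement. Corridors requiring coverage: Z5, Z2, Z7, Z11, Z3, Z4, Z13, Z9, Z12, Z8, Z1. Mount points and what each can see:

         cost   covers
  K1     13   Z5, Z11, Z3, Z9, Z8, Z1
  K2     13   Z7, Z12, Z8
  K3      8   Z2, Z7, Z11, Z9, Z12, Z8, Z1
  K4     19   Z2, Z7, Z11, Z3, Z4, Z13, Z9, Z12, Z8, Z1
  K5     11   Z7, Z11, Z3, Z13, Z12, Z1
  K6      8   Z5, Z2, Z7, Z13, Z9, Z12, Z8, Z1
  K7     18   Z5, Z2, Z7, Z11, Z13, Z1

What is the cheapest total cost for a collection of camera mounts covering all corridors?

K4, K6 cover every corridor at cost 19 + 8 = 27.
Any cover uses at least 2 camera mounts; among all covering selections none totals below 27.

27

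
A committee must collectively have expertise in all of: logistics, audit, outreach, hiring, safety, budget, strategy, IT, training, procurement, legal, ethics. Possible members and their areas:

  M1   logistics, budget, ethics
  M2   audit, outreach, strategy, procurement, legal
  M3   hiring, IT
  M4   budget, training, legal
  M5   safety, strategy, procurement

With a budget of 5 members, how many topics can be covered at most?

Choosing M1, M2, M3, M4, M5 covers {logistics, audit, outreach, hiring, safety, budget, strategy, IT, training, procurement, legal, ethics} — 12 topics.
That is all 12 topics.

12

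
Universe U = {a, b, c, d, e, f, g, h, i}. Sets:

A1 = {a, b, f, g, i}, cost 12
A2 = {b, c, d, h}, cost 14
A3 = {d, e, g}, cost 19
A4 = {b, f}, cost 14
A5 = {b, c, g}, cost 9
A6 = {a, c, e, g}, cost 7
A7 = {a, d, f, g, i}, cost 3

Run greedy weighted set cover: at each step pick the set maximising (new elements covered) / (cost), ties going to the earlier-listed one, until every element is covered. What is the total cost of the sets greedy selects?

24

Pick 1: A7 adds 5 new (a, d, f, g, i) at cost 3 (ratio 5/3).
Pick 2: A6 adds 2 new (c, e) at cost 7 (ratio 2/7).
Pick 3: A2 adds 2 new (b, h) at cost 14 (ratio 2/14).
Greedy total cost: 3 + 7 + 14 = 24.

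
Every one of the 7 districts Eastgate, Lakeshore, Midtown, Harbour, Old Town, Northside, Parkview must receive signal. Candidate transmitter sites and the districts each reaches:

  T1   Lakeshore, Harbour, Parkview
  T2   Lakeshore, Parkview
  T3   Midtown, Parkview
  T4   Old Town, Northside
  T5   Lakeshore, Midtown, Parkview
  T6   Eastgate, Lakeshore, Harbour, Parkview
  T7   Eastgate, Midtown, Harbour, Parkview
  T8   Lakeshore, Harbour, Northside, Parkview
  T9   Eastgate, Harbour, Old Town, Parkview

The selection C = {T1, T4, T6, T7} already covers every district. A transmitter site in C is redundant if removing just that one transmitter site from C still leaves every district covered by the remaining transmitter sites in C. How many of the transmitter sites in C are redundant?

Drop T1: the rest still cover every district — redundant.
Drop T4: Old Town, Northside uncovered — not redundant.
Drop T6: the rest still cover every district — redundant.
Drop T7: Midtown uncovered — not redundant.
2 redundant: T1, T6.

2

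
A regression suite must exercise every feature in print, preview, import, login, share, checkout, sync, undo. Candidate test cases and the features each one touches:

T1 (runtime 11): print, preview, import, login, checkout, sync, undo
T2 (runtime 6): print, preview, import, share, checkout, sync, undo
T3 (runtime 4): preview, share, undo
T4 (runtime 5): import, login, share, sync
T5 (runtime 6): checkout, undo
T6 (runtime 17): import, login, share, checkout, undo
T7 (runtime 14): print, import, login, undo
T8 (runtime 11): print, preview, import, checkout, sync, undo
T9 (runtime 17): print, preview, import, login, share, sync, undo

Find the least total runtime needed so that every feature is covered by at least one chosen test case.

T2, T4 cover every feature at runtime 6 + 5 = 11.
Any cover uses at least 2 test cases; among all covering selections none totals below 11.

11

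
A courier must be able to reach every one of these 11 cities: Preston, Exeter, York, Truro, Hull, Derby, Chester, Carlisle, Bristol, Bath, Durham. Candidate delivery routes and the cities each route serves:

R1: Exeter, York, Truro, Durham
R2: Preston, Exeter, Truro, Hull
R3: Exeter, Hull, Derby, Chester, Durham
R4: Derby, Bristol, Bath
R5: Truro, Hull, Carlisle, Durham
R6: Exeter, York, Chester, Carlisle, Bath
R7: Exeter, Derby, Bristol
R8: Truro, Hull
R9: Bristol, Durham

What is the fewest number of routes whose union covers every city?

4

R1, R2, R4, R6 together cover {Preston, Exeter, York, Truro, Hull, Derby, Chester, Carlisle, Bristol, Bath, Durham} — every city.
No 3 of the 9 routes cover everything (all 84 triples fall short), so 4 is minimum.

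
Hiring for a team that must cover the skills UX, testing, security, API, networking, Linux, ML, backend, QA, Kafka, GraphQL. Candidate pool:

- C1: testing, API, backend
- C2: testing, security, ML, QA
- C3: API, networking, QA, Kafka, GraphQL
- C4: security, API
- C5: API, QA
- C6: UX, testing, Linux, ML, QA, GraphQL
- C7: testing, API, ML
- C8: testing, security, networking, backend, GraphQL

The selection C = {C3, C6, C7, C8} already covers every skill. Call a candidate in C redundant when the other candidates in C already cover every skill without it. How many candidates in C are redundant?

Drop C3: Kafka uncovered — not redundant.
Drop C6: UX, Linux uncovered — not redundant.
Drop C7: the rest still cover every skill — redundant.
Drop C8: security, backend uncovered — not redundant.
1 redundant: C7.

1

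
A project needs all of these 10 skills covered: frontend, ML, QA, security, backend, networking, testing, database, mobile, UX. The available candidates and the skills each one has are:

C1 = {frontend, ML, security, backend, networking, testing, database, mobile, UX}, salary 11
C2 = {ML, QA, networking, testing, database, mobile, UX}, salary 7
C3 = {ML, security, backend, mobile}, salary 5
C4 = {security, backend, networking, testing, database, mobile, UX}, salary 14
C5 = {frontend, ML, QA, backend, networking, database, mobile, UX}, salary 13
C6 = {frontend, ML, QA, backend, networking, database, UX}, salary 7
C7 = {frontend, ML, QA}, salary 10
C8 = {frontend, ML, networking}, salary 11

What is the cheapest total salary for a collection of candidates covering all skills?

18

C1, C2 cover every skill at salary 11 + 7 = 18.
Any cover uses at least 2 candidates; among all covering selections none totals below 18.
Greedy by coverage-per-salary would pick C2, C3, C6 for 19 — worse than the optimum 18.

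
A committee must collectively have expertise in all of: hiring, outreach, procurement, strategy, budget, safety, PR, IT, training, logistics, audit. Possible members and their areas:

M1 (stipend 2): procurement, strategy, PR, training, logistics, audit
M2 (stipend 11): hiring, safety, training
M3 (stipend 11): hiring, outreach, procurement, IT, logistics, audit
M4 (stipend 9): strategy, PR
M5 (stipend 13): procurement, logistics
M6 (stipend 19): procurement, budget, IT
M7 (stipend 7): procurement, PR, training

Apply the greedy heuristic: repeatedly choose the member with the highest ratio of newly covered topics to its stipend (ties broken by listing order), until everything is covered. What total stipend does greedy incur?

43

Pick 1: M1 adds 6 new (procurement, strategy, PR, training, logistics, audit) at stipend 2 (ratio 6/2).
Pick 2: M3 adds 3 new (hiring, outreach, IT) at stipend 11 (ratio 3/11).
Pick 3: M2 adds 1 new (safety) at stipend 11 (ratio 1/11).
Pick 4: M6 adds 1 new (budget) at stipend 19 (ratio 1/19).
Greedy total stipend: 2 + 11 + 11 + 19 = 43.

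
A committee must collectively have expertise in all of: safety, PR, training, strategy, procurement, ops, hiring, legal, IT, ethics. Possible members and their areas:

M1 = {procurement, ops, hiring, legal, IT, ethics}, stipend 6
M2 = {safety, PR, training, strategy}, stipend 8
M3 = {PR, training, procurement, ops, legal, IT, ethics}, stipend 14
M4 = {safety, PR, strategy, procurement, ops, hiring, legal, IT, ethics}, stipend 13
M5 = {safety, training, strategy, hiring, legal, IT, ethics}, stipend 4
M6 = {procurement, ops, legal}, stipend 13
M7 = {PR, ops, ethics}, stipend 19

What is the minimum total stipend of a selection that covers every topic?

M1, M2 cover every topic at stipend 6 + 8 = 14.
Any cover uses at least 2 members; among all covering selections none totals below 14.

14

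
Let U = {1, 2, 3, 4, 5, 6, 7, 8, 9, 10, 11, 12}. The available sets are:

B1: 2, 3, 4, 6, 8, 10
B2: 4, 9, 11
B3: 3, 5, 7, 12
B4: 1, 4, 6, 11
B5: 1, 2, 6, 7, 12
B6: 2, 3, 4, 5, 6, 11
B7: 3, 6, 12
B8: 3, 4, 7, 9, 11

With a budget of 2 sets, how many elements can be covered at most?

9

Choosing B1, B3 covers {2, 3, 4, 5, 6, 7, 8, 10, 12} — 9 elements.
No choice of 2 sets does better; here 1, 9, 11 are left uncovered.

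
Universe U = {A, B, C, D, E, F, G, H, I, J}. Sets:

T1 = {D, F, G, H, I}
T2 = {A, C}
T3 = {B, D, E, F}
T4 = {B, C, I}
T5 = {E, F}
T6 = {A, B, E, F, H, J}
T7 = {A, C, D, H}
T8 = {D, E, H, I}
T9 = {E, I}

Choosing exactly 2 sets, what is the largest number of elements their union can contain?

Choosing T1, T6 covers {A, B, D, E, F, G, H, I, J} — 9 elements.
No choice of 2 sets does better; here C is left uncovered.

9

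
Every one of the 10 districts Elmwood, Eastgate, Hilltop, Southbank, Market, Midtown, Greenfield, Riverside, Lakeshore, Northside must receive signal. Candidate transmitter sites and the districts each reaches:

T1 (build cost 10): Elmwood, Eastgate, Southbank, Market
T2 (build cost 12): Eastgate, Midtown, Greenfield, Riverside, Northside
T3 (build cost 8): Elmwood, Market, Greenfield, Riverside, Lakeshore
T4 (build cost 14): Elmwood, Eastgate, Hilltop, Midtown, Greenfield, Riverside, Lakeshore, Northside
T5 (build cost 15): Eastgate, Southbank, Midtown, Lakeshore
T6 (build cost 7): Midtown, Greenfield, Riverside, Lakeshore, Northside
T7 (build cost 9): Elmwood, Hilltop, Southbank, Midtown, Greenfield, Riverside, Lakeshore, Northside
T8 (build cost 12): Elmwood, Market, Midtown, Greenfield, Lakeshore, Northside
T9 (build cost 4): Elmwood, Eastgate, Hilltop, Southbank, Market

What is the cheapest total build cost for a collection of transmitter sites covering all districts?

T6, T9 cover every district at build cost 7 + 4 = 11.
Any cover uses at least 2 transmitter sites; among all covering selections none totals below 11.

11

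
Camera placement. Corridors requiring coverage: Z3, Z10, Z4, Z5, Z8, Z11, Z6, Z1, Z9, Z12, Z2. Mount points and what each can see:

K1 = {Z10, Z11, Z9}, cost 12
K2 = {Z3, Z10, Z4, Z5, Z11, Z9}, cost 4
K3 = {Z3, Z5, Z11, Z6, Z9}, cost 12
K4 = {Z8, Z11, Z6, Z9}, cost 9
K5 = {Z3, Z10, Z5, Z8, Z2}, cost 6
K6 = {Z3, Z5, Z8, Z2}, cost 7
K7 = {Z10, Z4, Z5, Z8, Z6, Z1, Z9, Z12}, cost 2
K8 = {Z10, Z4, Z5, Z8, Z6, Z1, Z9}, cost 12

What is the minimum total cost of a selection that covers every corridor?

12

K2, K5, K7 cover every corridor at cost 4 + 6 + 2 = 12.
Any cover uses at least 3 camera mounts; among all covering selections none totals below 12.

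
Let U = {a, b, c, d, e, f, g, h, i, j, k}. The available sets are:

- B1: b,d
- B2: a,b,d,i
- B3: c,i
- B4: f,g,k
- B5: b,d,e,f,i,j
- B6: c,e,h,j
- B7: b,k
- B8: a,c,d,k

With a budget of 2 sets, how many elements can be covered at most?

Choosing B5, B8 covers {a, b, c, d, e, f, i, j, k} — 9 elements.
No choice of 2 sets does better; here g, h are left uncovered.

9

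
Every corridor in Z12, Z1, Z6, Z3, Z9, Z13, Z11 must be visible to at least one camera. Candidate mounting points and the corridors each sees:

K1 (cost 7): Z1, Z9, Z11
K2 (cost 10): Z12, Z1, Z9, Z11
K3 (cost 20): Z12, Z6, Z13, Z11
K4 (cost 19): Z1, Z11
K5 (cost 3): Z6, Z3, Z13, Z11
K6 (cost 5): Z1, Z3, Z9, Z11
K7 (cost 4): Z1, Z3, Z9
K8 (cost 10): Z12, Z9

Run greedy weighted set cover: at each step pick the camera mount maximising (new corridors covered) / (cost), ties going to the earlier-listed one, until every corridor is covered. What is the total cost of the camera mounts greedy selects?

Pick 1: K5 adds 4 new (Z6, Z3, Z13, Z11) at cost 3 (ratio 4/3).
Pick 2: K7 adds 2 new (Z1, Z9) at cost 4 (ratio 2/4).
Pick 3: K2 adds 1 new (Z12) at cost 10 (ratio 1/10).
Greedy total cost: 3 + 4 + 10 = 17. (The true optimum is 13, so greedy overshoots here.)

17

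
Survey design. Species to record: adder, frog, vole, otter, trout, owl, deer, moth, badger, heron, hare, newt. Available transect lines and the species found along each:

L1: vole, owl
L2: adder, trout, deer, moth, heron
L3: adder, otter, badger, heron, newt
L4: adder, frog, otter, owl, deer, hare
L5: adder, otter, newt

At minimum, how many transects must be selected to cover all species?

4

L1, L2, L3, L4 together cover {adder, frog, vole, otter, trout, owl, deer, moth, badger, heron, hare, newt} — every species.
No 3 of the 5 transects cover everything (all 10 triples fall short), so 4 is minimum.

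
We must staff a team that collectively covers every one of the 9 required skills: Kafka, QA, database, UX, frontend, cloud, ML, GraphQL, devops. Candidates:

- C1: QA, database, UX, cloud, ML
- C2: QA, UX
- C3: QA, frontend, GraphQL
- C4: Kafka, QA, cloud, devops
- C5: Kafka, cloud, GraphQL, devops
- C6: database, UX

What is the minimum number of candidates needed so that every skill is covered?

C1, C3, C4 together cover {Kafka, QA, database, UX, frontend, cloud, ML, GraphQL, devops} — every skill.
No 2 of the 6 candidates cover everything (all 15 pairs fall short), so 3 is minimum.

3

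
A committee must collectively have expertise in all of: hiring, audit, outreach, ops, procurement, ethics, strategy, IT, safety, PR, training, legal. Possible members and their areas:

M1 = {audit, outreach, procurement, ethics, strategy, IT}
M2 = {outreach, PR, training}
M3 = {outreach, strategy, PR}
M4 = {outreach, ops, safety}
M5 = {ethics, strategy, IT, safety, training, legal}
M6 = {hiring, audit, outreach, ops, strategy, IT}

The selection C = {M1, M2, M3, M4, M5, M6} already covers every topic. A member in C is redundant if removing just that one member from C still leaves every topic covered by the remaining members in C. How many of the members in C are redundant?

Drop M1: procurement uncovered — not redundant.
Drop M2: the rest still cover every topic — redundant.
Drop M3: the rest still cover every topic — redundant.
Drop M4: the rest still cover every topic — redundant.
Drop M5: legal uncovered — not redundant.
Drop M6: hiring uncovered — not redundant.
3 redundant: M2, M3, M4.

3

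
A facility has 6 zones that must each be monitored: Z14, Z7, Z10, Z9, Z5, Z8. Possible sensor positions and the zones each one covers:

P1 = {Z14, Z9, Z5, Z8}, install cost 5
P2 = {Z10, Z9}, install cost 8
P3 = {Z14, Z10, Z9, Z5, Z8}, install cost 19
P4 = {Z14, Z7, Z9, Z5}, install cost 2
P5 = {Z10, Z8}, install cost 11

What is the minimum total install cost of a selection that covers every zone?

P4, P5 cover every zone at install cost 2 + 11 = 13.
Any cover uses at least 2 sensor positions; among all covering selections none totals below 13.
Greedy by coverage-per-install cost would pick P4, P1, P2 for 15 — worse than the optimum 13.

13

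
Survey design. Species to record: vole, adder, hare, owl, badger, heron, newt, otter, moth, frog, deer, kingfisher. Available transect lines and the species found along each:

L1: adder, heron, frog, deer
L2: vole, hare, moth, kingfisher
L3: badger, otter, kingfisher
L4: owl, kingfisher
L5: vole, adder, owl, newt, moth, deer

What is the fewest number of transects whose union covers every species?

L1, L2, L3, L5 together cover {vole, adder, hare, owl, badger, heron, newt, otter, moth, frog, deer, kingfisher} — every species.
No 3 of the 5 transects cover everything (all 10 triples fall short), so 4 is minimum.

4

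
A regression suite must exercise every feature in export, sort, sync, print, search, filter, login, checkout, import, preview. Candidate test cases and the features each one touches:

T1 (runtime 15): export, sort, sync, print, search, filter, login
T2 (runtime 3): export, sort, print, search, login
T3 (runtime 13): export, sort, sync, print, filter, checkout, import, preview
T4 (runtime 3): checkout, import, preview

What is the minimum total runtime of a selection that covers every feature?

T2, T3 cover every feature at runtime 3 + 13 = 16.
Any cover uses at least 2 test cases; among all covering selections none totals below 16.

16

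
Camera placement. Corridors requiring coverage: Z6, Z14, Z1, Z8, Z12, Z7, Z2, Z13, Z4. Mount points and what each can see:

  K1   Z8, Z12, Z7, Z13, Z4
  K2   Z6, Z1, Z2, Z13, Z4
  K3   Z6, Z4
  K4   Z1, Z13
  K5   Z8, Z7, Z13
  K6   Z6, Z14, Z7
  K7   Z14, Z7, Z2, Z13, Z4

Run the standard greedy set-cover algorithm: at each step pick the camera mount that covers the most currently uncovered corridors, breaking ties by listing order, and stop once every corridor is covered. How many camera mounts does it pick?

Pick 1: K1 covers 5 new corridors (Z8, Z12, Z7, Z13, Z4).
Pick 2: K2 covers 3 new corridors (Z6, Z1, Z2).
Pick 3: K6 covers 1 new corridors (Z14).
Greedy uses 3 camera mounts.

3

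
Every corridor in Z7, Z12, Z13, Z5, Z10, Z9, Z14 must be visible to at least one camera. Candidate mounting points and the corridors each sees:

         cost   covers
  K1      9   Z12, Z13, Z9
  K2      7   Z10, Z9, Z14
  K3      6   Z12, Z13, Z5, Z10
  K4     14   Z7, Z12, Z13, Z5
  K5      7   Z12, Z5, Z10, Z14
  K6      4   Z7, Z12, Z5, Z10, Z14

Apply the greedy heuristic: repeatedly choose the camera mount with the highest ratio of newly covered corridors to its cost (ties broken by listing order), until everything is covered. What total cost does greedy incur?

Pick 1: K6 adds 5 new (Z7, Z12, Z5, Z10, Z14) at cost 4 (ratio 5/4).
Pick 2: K1 adds 2 new (Z13, Z9) at cost 9 (ratio 2/9).
Greedy total cost: 4 + 9 = 13.

13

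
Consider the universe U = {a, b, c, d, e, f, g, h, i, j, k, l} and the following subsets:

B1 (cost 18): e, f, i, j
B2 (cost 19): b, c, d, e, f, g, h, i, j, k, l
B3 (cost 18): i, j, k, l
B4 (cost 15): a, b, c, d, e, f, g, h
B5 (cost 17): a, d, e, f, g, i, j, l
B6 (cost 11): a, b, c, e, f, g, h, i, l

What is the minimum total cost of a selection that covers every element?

30

B2, B6 cover every element at cost 19 + 11 = 30.
Any cover uses at least 2 sets; among all covering selections none totals below 30.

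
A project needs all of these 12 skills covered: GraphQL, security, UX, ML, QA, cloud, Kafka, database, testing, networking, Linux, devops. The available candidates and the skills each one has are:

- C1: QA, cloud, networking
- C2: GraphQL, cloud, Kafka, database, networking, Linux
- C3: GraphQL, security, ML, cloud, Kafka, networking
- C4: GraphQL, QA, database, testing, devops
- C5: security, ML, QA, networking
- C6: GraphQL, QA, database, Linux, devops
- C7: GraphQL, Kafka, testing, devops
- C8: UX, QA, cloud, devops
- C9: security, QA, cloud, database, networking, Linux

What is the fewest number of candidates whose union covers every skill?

4

C2, C3, C4, C8 together cover {GraphQL, security, UX, ML, QA, cloud, Kafka, database, testing, networking, Linux, devops} — every skill.
No 3 of the 9 candidates cover everything (all 84 triples fall short), so 4 is minimum.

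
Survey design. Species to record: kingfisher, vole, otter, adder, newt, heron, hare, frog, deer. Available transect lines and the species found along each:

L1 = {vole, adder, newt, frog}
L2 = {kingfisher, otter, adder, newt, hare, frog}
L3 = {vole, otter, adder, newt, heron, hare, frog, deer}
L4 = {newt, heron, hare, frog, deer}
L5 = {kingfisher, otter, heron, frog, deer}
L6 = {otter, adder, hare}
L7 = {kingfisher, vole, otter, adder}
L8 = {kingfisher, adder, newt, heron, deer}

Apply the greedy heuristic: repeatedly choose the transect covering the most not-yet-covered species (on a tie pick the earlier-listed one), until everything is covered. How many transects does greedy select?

2

Pick 1: L3 covers 8 new species (vole, otter, adder, newt, heron, hare, frog, deer).
Pick 2: L2 covers 1 new species (kingfisher).
Greedy uses 2 transects.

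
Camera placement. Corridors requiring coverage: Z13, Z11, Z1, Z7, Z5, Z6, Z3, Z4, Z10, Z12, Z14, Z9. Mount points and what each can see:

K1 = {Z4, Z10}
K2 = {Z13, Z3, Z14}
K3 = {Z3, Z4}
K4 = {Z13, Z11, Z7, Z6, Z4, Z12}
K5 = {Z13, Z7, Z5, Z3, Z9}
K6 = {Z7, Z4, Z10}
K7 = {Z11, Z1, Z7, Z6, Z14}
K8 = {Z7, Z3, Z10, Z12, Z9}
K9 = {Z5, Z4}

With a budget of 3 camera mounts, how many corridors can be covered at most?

11

Choosing K1, K5, K7 covers {Z13, Z11, Z1, Z7, Z5, Z6, Z3, Z4, Z10, Z14, Z9} — 11 corridors.
No choice of 3 camera mounts does better; here Z12 is left uncovered.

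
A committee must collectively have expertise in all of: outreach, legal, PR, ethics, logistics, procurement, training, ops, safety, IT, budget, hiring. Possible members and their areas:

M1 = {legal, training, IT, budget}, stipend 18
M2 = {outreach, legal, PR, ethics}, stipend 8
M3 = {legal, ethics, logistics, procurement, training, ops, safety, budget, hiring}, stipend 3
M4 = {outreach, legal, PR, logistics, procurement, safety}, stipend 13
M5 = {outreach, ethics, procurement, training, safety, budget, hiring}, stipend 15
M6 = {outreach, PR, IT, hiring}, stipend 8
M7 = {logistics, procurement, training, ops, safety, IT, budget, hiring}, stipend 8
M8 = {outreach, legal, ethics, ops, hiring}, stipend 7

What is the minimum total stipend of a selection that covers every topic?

11

M3, M6 cover every topic at stipend 3 + 8 = 11.
Any cover uses at least 2 members; among all covering selections none totals below 11.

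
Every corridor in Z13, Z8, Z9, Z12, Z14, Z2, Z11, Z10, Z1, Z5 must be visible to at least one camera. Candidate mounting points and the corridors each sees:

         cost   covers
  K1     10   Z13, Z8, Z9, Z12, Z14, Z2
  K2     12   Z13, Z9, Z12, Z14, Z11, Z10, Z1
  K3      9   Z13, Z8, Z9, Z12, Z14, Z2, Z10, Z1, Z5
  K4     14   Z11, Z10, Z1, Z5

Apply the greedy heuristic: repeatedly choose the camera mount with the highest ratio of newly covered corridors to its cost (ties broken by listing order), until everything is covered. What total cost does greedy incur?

Pick 1: K3 adds 9 new (Z13, Z8, Z9, Z12, Z14, Z2, Z10, Z1, Z5) at cost 9 (ratio 9/9).
Pick 2: K2 adds 1 new (Z11) at cost 12 (ratio 1/12).
Greedy total cost: 9 + 12 = 21.

21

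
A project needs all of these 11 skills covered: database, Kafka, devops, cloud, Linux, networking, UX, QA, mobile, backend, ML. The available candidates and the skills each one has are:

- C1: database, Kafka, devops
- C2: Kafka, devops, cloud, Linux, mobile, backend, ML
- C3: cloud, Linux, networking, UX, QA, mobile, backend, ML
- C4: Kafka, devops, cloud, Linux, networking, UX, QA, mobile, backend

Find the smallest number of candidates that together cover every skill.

C1, C3 together cover {database, Kafka, devops, cloud, Linux, networking, UX, QA, mobile, backend, ML} — every skill.
No single candidate contains all 11 skills, so 2 is optimal.

2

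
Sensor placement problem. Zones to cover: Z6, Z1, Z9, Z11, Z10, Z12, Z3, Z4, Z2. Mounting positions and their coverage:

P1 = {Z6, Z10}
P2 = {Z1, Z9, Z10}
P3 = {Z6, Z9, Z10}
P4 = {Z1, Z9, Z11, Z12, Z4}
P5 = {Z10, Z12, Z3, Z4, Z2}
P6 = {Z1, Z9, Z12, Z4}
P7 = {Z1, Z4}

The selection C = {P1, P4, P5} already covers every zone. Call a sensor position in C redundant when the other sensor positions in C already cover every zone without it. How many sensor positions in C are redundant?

0

Drop P1: Z6 uncovered — not redundant.
Drop P4: Z1, Z9, Z11 uncovered — not redundant.
Drop P5: Z3, Z2 uncovered — not redundant.
None of the sensor positions in C is redundant.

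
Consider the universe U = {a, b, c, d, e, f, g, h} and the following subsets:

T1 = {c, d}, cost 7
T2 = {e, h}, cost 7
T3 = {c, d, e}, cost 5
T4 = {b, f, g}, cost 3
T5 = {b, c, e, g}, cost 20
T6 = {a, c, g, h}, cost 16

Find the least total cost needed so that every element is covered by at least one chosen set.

24

T3, T4, T6 cover every element at cost 5 + 3 + 16 = 24.
Any cover uses at least 3 sets; among all covering selections none totals below 24.
Greedy by coverage-per-cost would pick T4, T3, T2, T6 for 31 — worse than the optimum 24.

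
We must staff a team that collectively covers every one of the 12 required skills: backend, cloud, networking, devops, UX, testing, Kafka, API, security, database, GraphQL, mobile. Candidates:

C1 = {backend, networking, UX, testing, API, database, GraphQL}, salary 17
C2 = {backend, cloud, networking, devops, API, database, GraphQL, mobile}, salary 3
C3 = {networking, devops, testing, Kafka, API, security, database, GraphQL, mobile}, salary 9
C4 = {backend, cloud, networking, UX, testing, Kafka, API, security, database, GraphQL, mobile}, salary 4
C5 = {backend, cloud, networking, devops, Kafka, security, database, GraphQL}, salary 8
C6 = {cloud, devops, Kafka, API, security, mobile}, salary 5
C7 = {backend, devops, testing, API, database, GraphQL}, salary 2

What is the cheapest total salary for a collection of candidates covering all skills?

C4, C7 cover every skill at salary 4 + 2 = 6.
Any cover uses at least 2 candidates; among all covering selections none totals below 6.

6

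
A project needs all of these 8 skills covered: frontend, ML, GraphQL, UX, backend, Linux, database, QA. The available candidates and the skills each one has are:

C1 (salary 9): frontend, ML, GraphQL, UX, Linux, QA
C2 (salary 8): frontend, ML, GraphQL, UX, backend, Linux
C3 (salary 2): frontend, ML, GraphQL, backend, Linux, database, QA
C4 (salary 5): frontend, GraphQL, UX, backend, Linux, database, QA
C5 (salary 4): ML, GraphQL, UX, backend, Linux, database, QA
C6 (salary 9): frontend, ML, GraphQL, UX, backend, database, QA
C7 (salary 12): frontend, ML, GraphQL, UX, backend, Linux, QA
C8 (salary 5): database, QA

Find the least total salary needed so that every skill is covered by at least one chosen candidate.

6

C3, C5 cover every skill at salary 2 + 4 = 6.
Any cover uses at least 2 candidates; among all covering selections none totals below 6.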